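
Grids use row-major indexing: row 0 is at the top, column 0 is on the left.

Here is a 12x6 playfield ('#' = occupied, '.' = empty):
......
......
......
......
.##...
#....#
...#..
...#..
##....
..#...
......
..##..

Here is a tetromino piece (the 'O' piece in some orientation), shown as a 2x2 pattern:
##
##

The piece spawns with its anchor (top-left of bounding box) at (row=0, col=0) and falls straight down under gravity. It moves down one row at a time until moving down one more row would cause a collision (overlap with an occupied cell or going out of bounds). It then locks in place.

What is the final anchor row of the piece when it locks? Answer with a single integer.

Answer: 2

Derivation:
Spawn at (row=0, col=0). Try each row:
  row 0: fits
  row 1: fits
  row 2: fits
  row 3: blocked -> lock at row 2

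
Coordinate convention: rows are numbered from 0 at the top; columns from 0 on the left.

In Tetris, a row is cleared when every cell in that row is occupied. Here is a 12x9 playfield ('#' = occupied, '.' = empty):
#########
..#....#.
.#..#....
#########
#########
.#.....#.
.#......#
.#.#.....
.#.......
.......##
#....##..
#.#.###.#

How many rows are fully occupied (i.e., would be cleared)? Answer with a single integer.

Answer: 3

Derivation:
Check each row:
  row 0: 0 empty cells -> FULL (clear)
  row 1: 7 empty cells -> not full
  row 2: 7 empty cells -> not full
  row 3: 0 empty cells -> FULL (clear)
  row 4: 0 empty cells -> FULL (clear)
  row 5: 7 empty cells -> not full
  row 6: 7 empty cells -> not full
  row 7: 7 empty cells -> not full
  row 8: 8 empty cells -> not full
  row 9: 7 empty cells -> not full
  row 10: 6 empty cells -> not full
  row 11: 3 empty cells -> not full
Total rows cleared: 3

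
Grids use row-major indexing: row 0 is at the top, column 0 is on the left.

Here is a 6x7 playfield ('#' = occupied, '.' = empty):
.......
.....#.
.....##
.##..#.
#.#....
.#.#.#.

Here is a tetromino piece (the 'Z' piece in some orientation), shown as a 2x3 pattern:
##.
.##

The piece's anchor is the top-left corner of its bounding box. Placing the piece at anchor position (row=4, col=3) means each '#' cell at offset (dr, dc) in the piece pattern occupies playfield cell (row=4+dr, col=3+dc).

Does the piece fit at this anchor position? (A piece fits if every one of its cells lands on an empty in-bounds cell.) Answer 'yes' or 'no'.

Check each piece cell at anchor (4, 3):
  offset (0,0) -> (4,3): empty -> OK
  offset (0,1) -> (4,4): empty -> OK
  offset (1,1) -> (5,4): empty -> OK
  offset (1,2) -> (5,5): occupied ('#') -> FAIL
All cells valid: no

Answer: no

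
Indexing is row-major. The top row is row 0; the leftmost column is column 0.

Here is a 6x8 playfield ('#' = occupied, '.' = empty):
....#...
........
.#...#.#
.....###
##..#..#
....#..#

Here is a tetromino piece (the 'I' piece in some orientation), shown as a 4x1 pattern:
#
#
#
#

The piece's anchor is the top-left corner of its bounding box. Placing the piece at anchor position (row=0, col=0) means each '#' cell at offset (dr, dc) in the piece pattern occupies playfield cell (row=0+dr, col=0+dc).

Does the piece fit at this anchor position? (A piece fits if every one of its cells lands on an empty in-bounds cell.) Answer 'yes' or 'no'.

Answer: yes

Derivation:
Check each piece cell at anchor (0, 0):
  offset (0,0) -> (0,0): empty -> OK
  offset (1,0) -> (1,0): empty -> OK
  offset (2,0) -> (2,0): empty -> OK
  offset (3,0) -> (3,0): empty -> OK
All cells valid: yes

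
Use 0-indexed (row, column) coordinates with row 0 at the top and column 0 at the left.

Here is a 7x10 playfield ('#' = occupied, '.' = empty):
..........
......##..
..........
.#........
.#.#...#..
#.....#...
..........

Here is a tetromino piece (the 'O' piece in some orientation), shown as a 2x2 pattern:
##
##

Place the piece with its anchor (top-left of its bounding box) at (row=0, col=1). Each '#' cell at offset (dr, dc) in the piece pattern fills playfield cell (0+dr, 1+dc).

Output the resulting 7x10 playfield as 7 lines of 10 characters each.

Answer: .##.......
.##...##..
..........
.#........
.#.#...#..
#.....#...
..........

Derivation:
Fill (0+0,1+0) = (0,1)
Fill (0+0,1+1) = (0,2)
Fill (0+1,1+0) = (1,1)
Fill (0+1,1+1) = (1,2)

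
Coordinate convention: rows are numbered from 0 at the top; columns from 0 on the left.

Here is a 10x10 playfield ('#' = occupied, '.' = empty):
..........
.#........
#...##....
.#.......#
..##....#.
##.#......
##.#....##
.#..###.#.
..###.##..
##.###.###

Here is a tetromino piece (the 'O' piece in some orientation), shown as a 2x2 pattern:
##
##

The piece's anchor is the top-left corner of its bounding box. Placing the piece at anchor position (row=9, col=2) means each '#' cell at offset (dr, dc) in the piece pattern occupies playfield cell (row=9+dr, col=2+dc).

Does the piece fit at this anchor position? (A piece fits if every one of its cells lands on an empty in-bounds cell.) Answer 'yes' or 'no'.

Check each piece cell at anchor (9, 2):
  offset (0,0) -> (9,2): empty -> OK
  offset (0,1) -> (9,3): occupied ('#') -> FAIL
  offset (1,0) -> (10,2): out of bounds -> FAIL
  offset (1,1) -> (10,3): out of bounds -> FAIL
All cells valid: no

Answer: no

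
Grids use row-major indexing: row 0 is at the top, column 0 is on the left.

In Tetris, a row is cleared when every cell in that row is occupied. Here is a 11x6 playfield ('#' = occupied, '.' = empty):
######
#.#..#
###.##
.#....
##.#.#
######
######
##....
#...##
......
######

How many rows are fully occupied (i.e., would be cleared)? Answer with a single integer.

Answer: 4

Derivation:
Check each row:
  row 0: 0 empty cells -> FULL (clear)
  row 1: 3 empty cells -> not full
  row 2: 1 empty cell -> not full
  row 3: 5 empty cells -> not full
  row 4: 2 empty cells -> not full
  row 5: 0 empty cells -> FULL (clear)
  row 6: 0 empty cells -> FULL (clear)
  row 7: 4 empty cells -> not full
  row 8: 3 empty cells -> not full
  row 9: 6 empty cells -> not full
  row 10: 0 empty cells -> FULL (clear)
Total rows cleared: 4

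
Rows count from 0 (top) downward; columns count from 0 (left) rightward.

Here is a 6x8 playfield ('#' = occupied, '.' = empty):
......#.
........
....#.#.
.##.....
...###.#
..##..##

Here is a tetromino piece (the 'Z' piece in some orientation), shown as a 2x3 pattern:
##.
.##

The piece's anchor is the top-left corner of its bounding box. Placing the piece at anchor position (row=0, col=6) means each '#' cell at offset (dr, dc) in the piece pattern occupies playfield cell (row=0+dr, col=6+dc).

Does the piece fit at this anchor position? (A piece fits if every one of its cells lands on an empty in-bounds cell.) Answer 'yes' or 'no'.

Check each piece cell at anchor (0, 6):
  offset (0,0) -> (0,6): occupied ('#') -> FAIL
  offset (0,1) -> (0,7): empty -> OK
  offset (1,1) -> (1,7): empty -> OK
  offset (1,2) -> (1,8): out of bounds -> FAIL
All cells valid: no

Answer: no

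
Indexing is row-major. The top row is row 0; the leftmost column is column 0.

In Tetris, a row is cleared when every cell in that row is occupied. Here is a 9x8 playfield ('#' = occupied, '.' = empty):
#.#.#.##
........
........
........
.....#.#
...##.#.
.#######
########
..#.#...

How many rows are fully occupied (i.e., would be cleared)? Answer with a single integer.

Answer: 1

Derivation:
Check each row:
  row 0: 3 empty cells -> not full
  row 1: 8 empty cells -> not full
  row 2: 8 empty cells -> not full
  row 3: 8 empty cells -> not full
  row 4: 6 empty cells -> not full
  row 5: 5 empty cells -> not full
  row 6: 1 empty cell -> not full
  row 7: 0 empty cells -> FULL (clear)
  row 8: 6 empty cells -> not full
Total rows cleared: 1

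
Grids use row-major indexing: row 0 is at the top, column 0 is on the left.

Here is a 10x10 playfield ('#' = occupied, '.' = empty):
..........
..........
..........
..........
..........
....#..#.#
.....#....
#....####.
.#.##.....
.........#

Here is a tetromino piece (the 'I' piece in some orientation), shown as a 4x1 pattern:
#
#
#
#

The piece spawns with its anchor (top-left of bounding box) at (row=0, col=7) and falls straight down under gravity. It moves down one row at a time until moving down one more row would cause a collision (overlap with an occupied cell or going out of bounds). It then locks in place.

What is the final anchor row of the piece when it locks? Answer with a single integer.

Spawn at (row=0, col=7). Try each row:
  row 0: fits
  row 1: fits
  row 2: blocked -> lock at row 1

Answer: 1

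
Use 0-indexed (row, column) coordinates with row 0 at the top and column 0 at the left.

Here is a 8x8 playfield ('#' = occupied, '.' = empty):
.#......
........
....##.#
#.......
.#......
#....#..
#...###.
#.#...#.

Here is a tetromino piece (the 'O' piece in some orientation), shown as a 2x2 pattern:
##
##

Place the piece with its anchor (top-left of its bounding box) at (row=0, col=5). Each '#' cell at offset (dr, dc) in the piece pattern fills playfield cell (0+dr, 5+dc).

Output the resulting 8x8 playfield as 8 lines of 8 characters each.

Answer: .#...##.
.....##.
....##.#
#.......
.#......
#....#..
#...###.
#.#...#.

Derivation:
Fill (0+0,5+0) = (0,5)
Fill (0+0,5+1) = (0,6)
Fill (0+1,5+0) = (1,5)
Fill (0+1,5+1) = (1,6)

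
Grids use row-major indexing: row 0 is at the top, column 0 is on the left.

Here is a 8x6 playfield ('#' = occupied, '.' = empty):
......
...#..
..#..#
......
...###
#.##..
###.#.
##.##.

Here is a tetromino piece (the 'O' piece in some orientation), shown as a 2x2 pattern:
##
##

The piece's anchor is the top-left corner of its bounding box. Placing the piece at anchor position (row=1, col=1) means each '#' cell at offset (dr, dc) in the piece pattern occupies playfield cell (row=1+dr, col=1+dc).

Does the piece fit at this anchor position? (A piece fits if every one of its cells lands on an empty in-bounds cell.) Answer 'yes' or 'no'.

Check each piece cell at anchor (1, 1):
  offset (0,0) -> (1,1): empty -> OK
  offset (0,1) -> (1,2): empty -> OK
  offset (1,0) -> (2,1): empty -> OK
  offset (1,1) -> (2,2): occupied ('#') -> FAIL
All cells valid: no

Answer: no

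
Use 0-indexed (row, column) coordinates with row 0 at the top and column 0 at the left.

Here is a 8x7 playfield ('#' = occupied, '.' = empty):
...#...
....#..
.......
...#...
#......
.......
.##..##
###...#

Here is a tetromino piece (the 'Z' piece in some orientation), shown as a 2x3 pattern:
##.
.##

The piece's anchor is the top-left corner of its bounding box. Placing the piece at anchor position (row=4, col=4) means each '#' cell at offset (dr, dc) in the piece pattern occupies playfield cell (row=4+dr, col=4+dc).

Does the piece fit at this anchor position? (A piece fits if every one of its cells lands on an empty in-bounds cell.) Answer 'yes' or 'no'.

Answer: yes

Derivation:
Check each piece cell at anchor (4, 4):
  offset (0,0) -> (4,4): empty -> OK
  offset (0,1) -> (4,5): empty -> OK
  offset (1,1) -> (5,5): empty -> OK
  offset (1,2) -> (5,6): empty -> OK
All cells valid: yes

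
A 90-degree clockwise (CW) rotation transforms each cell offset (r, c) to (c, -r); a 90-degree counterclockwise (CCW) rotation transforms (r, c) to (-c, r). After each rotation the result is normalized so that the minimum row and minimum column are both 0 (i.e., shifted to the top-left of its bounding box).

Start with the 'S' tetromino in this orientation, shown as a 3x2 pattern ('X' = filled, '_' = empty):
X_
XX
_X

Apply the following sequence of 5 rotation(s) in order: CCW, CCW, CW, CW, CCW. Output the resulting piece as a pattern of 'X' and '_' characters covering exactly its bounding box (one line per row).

Answer: _XX
XX_

Derivation:
Start:
X_
XX
_X
After rotation 1 (CCW):
_XX
XX_
After rotation 2 (CCW):
X_
XX
_X
After rotation 3 (CW):
_XX
XX_
After rotation 4 (CW):
X_
XX
_X
After rotation 5 (CCW):
_XX
XX_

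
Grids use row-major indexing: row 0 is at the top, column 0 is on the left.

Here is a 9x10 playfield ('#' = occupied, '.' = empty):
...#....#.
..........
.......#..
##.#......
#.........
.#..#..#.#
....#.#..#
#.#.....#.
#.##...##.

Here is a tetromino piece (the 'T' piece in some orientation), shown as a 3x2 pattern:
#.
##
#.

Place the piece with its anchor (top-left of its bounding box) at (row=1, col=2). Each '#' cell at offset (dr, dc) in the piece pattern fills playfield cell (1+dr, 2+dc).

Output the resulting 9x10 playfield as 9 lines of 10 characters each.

Fill (1+0,2+0) = (1,2)
Fill (1+1,2+0) = (2,2)
Fill (1+1,2+1) = (2,3)
Fill (1+2,2+0) = (3,2)

Answer: ...#....#.
..#.......
..##...#..
####......
#.........
.#..#..#.#
....#.#..#
#.#.....#.
#.##...##.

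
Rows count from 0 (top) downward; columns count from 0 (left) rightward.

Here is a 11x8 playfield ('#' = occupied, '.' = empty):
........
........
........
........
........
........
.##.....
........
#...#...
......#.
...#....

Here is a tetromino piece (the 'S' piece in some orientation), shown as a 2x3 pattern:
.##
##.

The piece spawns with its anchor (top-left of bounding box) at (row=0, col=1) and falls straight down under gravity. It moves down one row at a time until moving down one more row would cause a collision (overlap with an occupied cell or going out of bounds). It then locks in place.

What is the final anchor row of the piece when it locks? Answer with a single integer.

Answer: 4

Derivation:
Spawn at (row=0, col=1). Try each row:
  row 0: fits
  row 1: fits
  row 2: fits
  row 3: fits
  row 4: fits
  row 5: blocked -> lock at row 4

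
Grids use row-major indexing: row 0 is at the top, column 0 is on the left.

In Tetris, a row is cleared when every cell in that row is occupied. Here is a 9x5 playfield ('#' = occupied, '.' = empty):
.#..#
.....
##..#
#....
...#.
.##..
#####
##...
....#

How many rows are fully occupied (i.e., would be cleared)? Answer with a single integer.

Answer: 1

Derivation:
Check each row:
  row 0: 3 empty cells -> not full
  row 1: 5 empty cells -> not full
  row 2: 2 empty cells -> not full
  row 3: 4 empty cells -> not full
  row 4: 4 empty cells -> not full
  row 5: 3 empty cells -> not full
  row 6: 0 empty cells -> FULL (clear)
  row 7: 3 empty cells -> not full
  row 8: 4 empty cells -> not full
Total rows cleared: 1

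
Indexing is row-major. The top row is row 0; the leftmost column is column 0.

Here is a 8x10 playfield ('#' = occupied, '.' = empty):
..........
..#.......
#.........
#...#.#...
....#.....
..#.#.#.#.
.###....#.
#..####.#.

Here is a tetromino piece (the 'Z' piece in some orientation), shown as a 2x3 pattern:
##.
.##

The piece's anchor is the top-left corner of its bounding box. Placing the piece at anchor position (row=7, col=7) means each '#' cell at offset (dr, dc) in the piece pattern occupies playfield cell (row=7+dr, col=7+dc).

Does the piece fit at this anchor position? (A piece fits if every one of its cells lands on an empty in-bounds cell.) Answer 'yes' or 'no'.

Answer: no

Derivation:
Check each piece cell at anchor (7, 7):
  offset (0,0) -> (7,7): empty -> OK
  offset (0,1) -> (7,8): occupied ('#') -> FAIL
  offset (1,1) -> (8,8): out of bounds -> FAIL
  offset (1,2) -> (8,9): out of bounds -> FAIL
All cells valid: no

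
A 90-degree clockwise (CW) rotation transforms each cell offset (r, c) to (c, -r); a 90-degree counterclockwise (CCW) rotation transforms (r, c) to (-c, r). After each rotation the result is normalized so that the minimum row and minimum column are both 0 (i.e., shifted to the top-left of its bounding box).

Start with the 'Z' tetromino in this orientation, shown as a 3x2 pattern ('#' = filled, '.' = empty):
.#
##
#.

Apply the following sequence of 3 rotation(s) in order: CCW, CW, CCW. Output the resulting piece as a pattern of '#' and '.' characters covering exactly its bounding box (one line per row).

Answer: ##.
.##

Derivation:
Start:
.#
##
#.
After rotation 1 (CCW):
##.
.##
After rotation 2 (CW):
.#
##
#.
After rotation 3 (CCW):
##.
.##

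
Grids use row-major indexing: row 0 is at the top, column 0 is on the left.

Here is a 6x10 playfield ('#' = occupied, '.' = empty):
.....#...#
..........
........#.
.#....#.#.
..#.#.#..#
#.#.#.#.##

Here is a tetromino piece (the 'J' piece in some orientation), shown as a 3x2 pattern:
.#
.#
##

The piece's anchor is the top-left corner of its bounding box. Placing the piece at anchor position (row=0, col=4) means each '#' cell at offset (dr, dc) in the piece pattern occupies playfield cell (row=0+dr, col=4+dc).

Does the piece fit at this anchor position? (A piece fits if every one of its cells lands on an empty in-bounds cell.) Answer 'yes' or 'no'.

Answer: no

Derivation:
Check each piece cell at anchor (0, 4):
  offset (0,1) -> (0,5): occupied ('#') -> FAIL
  offset (1,1) -> (1,5): empty -> OK
  offset (2,0) -> (2,4): empty -> OK
  offset (2,1) -> (2,5): empty -> OK
All cells valid: no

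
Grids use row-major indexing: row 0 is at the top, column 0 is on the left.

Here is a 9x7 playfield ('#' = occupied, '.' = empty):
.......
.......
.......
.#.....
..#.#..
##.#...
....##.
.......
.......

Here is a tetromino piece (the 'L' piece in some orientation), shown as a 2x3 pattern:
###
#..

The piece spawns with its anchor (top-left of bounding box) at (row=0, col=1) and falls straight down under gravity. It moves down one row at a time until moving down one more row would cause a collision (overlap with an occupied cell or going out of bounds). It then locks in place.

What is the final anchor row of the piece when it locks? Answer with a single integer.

Answer: 1

Derivation:
Spawn at (row=0, col=1). Try each row:
  row 0: fits
  row 1: fits
  row 2: blocked -> lock at row 1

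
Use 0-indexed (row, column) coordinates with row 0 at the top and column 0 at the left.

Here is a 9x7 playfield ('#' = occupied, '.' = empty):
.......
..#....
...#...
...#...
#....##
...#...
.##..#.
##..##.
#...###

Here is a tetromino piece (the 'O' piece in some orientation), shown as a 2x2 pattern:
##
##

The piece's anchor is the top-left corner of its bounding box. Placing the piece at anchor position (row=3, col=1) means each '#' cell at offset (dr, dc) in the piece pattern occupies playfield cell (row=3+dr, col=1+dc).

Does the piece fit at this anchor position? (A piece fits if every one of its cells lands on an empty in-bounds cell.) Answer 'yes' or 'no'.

Check each piece cell at anchor (3, 1):
  offset (0,0) -> (3,1): empty -> OK
  offset (0,1) -> (3,2): empty -> OK
  offset (1,0) -> (4,1): empty -> OK
  offset (1,1) -> (4,2): empty -> OK
All cells valid: yes

Answer: yes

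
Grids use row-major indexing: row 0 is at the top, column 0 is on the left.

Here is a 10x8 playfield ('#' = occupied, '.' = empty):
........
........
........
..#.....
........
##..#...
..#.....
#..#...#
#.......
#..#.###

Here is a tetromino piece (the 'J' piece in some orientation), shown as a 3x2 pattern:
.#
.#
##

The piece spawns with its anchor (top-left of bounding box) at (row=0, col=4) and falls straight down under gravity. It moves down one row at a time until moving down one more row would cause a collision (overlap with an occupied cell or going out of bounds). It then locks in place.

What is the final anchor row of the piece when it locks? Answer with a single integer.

Spawn at (row=0, col=4). Try each row:
  row 0: fits
  row 1: fits
  row 2: fits
  row 3: blocked -> lock at row 2

Answer: 2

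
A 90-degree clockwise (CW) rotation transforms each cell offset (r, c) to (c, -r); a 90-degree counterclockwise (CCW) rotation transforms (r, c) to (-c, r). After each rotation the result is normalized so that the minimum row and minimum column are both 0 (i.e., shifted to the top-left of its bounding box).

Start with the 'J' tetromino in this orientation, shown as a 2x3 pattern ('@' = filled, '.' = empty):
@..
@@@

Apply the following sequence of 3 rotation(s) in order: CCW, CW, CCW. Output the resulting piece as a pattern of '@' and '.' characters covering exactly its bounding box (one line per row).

Answer: .@
.@
@@

Derivation:
Start:
@..
@@@
After rotation 1 (CCW):
.@
.@
@@
After rotation 2 (CW):
@..
@@@
After rotation 3 (CCW):
.@
.@
@@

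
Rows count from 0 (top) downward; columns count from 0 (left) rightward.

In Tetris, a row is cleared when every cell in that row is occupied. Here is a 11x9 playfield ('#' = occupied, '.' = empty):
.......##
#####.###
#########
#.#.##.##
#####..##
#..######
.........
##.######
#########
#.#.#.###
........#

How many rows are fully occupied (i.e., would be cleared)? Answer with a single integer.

Check each row:
  row 0: 7 empty cells -> not full
  row 1: 1 empty cell -> not full
  row 2: 0 empty cells -> FULL (clear)
  row 3: 3 empty cells -> not full
  row 4: 2 empty cells -> not full
  row 5: 2 empty cells -> not full
  row 6: 9 empty cells -> not full
  row 7: 1 empty cell -> not full
  row 8: 0 empty cells -> FULL (clear)
  row 9: 3 empty cells -> not full
  row 10: 8 empty cells -> not full
Total rows cleared: 2

Answer: 2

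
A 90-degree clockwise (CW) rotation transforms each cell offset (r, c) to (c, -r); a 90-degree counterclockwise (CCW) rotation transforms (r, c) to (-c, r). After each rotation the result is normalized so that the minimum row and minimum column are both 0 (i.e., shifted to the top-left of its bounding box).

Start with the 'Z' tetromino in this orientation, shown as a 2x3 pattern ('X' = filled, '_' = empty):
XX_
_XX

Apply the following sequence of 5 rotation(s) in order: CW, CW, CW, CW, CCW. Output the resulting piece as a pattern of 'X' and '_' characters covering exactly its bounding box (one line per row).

Answer: _X
XX
X_

Derivation:
Start:
XX_
_XX
After rotation 1 (CW):
_X
XX
X_
After rotation 2 (CW):
XX_
_XX
After rotation 3 (CW):
_X
XX
X_
After rotation 4 (CW):
XX_
_XX
After rotation 5 (CCW):
_X
XX
X_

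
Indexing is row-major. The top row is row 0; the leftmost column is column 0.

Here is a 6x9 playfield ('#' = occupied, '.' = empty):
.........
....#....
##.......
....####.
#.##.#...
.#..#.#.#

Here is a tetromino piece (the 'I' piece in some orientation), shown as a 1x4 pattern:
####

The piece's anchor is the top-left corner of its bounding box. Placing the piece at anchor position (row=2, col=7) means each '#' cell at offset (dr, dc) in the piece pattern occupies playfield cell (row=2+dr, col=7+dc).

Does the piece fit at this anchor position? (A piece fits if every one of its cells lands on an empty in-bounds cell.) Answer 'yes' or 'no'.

Answer: no

Derivation:
Check each piece cell at anchor (2, 7):
  offset (0,0) -> (2,7): empty -> OK
  offset (0,1) -> (2,8): empty -> OK
  offset (0,2) -> (2,9): out of bounds -> FAIL
  offset (0,3) -> (2,10): out of bounds -> FAIL
All cells valid: no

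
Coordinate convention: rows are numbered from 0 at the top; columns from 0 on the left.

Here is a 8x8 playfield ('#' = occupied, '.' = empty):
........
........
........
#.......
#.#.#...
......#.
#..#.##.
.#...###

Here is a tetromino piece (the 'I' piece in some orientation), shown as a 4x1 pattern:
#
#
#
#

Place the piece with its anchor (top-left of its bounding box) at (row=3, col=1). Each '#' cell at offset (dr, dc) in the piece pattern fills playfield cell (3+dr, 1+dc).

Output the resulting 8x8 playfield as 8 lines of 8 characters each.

Answer: ........
........
........
##......
###.#...
.#....#.
##.#.##.
.#...###

Derivation:
Fill (3+0,1+0) = (3,1)
Fill (3+1,1+0) = (4,1)
Fill (3+2,1+0) = (5,1)
Fill (3+3,1+0) = (6,1)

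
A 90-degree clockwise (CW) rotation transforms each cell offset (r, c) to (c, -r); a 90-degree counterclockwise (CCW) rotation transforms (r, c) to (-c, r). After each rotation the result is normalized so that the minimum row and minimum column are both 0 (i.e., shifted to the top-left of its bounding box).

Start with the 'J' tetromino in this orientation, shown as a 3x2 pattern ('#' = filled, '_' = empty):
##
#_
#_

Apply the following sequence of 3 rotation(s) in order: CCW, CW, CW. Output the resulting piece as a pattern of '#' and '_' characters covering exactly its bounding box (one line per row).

Answer: ###
__#

Derivation:
Start:
##
#_
#_
After rotation 1 (CCW):
#__
###
After rotation 2 (CW):
##
#_
#_
After rotation 3 (CW):
###
__#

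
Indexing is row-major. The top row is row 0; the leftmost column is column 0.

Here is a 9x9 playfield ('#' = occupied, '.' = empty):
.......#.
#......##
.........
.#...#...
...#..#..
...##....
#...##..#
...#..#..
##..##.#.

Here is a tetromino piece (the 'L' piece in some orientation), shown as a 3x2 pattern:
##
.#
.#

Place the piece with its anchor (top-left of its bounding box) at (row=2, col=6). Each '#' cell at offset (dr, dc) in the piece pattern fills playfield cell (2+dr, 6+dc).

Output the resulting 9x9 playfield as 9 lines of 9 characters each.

Answer: .......#.
#......##
......##.
.#...#.#.
...#..##.
...##....
#...##..#
...#..#..
##..##.#.

Derivation:
Fill (2+0,6+0) = (2,6)
Fill (2+0,6+1) = (2,7)
Fill (2+1,6+1) = (3,7)
Fill (2+2,6+1) = (4,7)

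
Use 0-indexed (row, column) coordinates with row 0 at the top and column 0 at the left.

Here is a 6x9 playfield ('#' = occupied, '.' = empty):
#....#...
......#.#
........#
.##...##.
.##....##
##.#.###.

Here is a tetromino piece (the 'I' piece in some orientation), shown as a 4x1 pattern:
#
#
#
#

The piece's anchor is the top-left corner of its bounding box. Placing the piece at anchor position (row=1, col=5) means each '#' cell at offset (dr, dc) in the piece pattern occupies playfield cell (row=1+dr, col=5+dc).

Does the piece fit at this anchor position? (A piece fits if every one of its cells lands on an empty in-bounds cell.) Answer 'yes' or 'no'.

Check each piece cell at anchor (1, 5):
  offset (0,0) -> (1,5): empty -> OK
  offset (1,0) -> (2,5): empty -> OK
  offset (2,0) -> (3,5): empty -> OK
  offset (3,0) -> (4,5): empty -> OK
All cells valid: yes

Answer: yes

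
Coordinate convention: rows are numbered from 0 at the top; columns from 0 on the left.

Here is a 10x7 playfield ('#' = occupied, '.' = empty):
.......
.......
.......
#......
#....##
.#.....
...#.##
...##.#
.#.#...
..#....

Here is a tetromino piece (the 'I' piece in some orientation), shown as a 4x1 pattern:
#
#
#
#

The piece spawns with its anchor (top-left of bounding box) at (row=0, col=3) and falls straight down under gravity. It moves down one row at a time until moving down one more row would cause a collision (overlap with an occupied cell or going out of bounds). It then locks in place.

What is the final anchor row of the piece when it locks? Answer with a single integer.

Spawn at (row=0, col=3). Try each row:
  row 0: fits
  row 1: fits
  row 2: fits
  row 3: blocked -> lock at row 2

Answer: 2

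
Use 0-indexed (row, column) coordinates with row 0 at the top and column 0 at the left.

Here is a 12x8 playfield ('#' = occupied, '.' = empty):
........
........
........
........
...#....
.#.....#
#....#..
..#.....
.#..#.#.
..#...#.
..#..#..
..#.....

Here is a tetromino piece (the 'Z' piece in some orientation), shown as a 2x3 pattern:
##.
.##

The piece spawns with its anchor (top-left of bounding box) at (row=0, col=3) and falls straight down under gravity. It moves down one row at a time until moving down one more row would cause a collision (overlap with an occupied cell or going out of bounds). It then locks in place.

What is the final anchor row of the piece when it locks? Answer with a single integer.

Spawn at (row=0, col=3). Try each row:
  row 0: fits
  row 1: fits
  row 2: fits
  row 3: fits
  row 4: blocked -> lock at row 3

Answer: 3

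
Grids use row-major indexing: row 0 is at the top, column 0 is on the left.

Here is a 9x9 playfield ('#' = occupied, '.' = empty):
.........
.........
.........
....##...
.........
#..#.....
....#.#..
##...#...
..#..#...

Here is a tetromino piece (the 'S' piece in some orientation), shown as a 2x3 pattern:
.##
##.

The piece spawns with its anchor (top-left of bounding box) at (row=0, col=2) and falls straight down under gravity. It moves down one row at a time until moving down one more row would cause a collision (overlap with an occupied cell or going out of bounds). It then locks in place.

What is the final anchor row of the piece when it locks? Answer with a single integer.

Answer: 2

Derivation:
Spawn at (row=0, col=2). Try each row:
  row 0: fits
  row 1: fits
  row 2: fits
  row 3: blocked -> lock at row 2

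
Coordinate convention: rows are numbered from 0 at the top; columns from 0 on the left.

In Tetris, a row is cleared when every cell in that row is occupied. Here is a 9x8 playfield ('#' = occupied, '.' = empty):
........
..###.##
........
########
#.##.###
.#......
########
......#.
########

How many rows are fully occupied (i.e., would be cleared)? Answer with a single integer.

Answer: 3

Derivation:
Check each row:
  row 0: 8 empty cells -> not full
  row 1: 3 empty cells -> not full
  row 2: 8 empty cells -> not full
  row 3: 0 empty cells -> FULL (clear)
  row 4: 2 empty cells -> not full
  row 5: 7 empty cells -> not full
  row 6: 0 empty cells -> FULL (clear)
  row 7: 7 empty cells -> not full
  row 8: 0 empty cells -> FULL (clear)
Total rows cleared: 3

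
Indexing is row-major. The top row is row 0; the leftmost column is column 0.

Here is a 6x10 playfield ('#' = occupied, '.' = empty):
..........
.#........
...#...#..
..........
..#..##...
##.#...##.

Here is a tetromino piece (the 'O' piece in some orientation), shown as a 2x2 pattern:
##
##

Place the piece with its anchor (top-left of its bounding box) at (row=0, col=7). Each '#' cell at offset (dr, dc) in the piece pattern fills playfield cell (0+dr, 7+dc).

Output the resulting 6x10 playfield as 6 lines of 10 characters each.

Fill (0+0,7+0) = (0,7)
Fill (0+0,7+1) = (0,8)
Fill (0+1,7+0) = (1,7)
Fill (0+1,7+1) = (1,8)

Answer: .......##.
.#.....##.
...#...#..
..........
..#..##...
##.#...##.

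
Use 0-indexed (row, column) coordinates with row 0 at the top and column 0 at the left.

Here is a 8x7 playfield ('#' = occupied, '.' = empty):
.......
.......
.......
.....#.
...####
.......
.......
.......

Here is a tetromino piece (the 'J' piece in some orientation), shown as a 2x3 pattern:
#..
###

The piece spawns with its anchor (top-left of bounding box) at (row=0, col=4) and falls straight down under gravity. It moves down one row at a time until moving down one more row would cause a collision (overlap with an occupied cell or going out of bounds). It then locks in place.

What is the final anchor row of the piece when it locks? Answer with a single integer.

Answer: 1

Derivation:
Spawn at (row=0, col=4). Try each row:
  row 0: fits
  row 1: fits
  row 2: blocked -> lock at row 1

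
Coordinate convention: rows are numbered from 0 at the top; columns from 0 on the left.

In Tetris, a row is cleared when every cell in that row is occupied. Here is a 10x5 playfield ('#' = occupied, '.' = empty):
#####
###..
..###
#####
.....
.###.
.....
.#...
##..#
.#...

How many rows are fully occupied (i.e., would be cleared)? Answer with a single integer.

Answer: 2

Derivation:
Check each row:
  row 0: 0 empty cells -> FULL (clear)
  row 1: 2 empty cells -> not full
  row 2: 2 empty cells -> not full
  row 3: 0 empty cells -> FULL (clear)
  row 4: 5 empty cells -> not full
  row 5: 2 empty cells -> not full
  row 6: 5 empty cells -> not full
  row 7: 4 empty cells -> not full
  row 8: 2 empty cells -> not full
  row 9: 4 empty cells -> not full
Total rows cleared: 2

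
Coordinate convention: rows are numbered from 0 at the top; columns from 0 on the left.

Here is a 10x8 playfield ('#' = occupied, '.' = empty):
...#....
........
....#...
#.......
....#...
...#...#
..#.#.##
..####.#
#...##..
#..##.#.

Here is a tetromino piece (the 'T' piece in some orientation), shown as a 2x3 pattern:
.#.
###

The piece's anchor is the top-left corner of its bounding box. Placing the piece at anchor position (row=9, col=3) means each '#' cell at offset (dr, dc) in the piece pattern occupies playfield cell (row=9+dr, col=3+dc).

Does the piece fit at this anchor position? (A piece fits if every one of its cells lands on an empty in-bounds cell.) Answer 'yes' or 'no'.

Answer: no

Derivation:
Check each piece cell at anchor (9, 3):
  offset (0,1) -> (9,4): occupied ('#') -> FAIL
  offset (1,0) -> (10,3): out of bounds -> FAIL
  offset (1,1) -> (10,4): out of bounds -> FAIL
  offset (1,2) -> (10,5): out of bounds -> FAIL
All cells valid: no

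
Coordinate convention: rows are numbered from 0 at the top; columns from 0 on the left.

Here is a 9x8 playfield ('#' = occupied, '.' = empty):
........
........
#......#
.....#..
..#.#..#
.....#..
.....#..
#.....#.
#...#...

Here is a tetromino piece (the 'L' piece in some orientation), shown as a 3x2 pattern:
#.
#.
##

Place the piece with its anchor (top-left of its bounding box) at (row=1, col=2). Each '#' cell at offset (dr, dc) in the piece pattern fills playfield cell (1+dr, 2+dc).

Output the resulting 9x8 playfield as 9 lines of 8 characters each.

Answer: ........
..#.....
#.#....#
..##.#..
..#.#..#
.....#..
.....#..
#.....#.
#...#...

Derivation:
Fill (1+0,2+0) = (1,2)
Fill (1+1,2+0) = (2,2)
Fill (1+2,2+0) = (3,2)
Fill (1+2,2+1) = (3,3)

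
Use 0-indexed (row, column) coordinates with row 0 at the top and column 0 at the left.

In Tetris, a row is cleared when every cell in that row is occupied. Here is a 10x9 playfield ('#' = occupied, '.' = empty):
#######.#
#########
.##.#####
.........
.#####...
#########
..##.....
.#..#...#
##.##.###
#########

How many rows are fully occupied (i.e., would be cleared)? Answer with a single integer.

Answer: 3

Derivation:
Check each row:
  row 0: 1 empty cell -> not full
  row 1: 0 empty cells -> FULL (clear)
  row 2: 2 empty cells -> not full
  row 3: 9 empty cells -> not full
  row 4: 4 empty cells -> not full
  row 5: 0 empty cells -> FULL (clear)
  row 6: 7 empty cells -> not full
  row 7: 6 empty cells -> not full
  row 8: 2 empty cells -> not full
  row 9: 0 empty cells -> FULL (clear)
Total rows cleared: 3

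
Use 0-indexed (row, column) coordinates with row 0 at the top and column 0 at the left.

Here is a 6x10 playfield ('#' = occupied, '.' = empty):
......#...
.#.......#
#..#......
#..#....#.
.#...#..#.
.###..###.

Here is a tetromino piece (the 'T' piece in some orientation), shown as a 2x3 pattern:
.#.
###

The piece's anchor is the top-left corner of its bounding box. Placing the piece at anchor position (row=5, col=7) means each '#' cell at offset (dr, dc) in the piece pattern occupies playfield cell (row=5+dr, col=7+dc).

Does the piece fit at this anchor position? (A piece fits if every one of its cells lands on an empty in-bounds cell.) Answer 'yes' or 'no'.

Check each piece cell at anchor (5, 7):
  offset (0,1) -> (5,8): occupied ('#') -> FAIL
  offset (1,0) -> (6,7): out of bounds -> FAIL
  offset (1,1) -> (6,8): out of bounds -> FAIL
  offset (1,2) -> (6,9): out of bounds -> FAIL
All cells valid: no

Answer: no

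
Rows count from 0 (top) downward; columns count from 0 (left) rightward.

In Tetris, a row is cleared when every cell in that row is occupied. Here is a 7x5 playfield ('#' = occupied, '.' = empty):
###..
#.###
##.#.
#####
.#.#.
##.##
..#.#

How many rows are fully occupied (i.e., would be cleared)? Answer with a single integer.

Check each row:
  row 0: 2 empty cells -> not full
  row 1: 1 empty cell -> not full
  row 2: 2 empty cells -> not full
  row 3: 0 empty cells -> FULL (clear)
  row 4: 3 empty cells -> not full
  row 5: 1 empty cell -> not full
  row 6: 3 empty cells -> not full
Total rows cleared: 1

Answer: 1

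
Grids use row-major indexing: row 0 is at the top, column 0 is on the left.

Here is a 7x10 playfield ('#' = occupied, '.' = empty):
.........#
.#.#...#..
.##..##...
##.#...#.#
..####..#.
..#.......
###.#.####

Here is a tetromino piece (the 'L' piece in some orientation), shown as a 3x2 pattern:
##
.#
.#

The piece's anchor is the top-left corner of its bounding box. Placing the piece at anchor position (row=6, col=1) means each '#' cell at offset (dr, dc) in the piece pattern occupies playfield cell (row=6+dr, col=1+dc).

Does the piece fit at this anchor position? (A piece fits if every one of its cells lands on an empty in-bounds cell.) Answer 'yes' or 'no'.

Check each piece cell at anchor (6, 1):
  offset (0,0) -> (6,1): occupied ('#') -> FAIL
  offset (0,1) -> (6,2): occupied ('#') -> FAIL
  offset (1,1) -> (7,2): out of bounds -> FAIL
  offset (2,1) -> (8,2): out of bounds -> FAIL
All cells valid: no

Answer: no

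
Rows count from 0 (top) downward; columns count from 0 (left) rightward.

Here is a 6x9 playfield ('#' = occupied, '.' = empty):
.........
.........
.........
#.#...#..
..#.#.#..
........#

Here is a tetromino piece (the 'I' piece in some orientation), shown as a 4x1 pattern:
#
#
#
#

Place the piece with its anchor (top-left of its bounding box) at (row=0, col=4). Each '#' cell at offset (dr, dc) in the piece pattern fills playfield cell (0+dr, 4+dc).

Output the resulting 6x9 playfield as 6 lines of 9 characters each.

Fill (0+0,4+0) = (0,4)
Fill (0+1,4+0) = (1,4)
Fill (0+2,4+0) = (2,4)
Fill (0+3,4+0) = (3,4)

Answer: ....#....
....#....
....#....
#.#.#.#..
..#.#.#..
........#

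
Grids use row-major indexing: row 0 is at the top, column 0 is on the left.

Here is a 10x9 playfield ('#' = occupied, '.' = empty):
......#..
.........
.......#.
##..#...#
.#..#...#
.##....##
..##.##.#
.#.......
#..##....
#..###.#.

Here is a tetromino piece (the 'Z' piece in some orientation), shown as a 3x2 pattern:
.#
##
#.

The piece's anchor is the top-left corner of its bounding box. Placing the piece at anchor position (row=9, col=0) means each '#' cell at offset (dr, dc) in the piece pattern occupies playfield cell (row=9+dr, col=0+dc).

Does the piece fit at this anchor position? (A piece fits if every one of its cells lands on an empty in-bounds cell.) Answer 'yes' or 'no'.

Check each piece cell at anchor (9, 0):
  offset (0,1) -> (9,1): empty -> OK
  offset (1,0) -> (10,0): out of bounds -> FAIL
  offset (1,1) -> (10,1): out of bounds -> FAIL
  offset (2,0) -> (11,0): out of bounds -> FAIL
All cells valid: no

Answer: no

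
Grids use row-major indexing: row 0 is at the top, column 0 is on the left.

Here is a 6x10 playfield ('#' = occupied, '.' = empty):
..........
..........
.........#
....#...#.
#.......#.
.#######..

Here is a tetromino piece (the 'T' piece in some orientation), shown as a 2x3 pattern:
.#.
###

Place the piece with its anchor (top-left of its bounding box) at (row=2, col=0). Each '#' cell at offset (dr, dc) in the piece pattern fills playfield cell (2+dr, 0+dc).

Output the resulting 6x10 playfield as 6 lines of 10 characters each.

Answer: ..........
..........
.#.......#
###.#...#.
#.......#.
.#######..

Derivation:
Fill (2+0,0+1) = (2,1)
Fill (2+1,0+0) = (3,0)
Fill (2+1,0+1) = (3,1)
Fill (2+1,0+2) = (3,2)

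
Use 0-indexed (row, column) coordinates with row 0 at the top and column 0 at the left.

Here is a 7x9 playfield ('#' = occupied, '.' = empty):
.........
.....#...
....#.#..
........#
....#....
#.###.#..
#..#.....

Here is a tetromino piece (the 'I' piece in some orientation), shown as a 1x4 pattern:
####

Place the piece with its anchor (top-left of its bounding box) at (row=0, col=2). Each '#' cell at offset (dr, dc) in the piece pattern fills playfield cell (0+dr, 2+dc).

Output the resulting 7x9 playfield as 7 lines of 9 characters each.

Answer: ..####...
.....#...
....#.#..
........#
....#....
#.###.#..
#..#.....

Derivation:
Fill (0+0,2+0) = (0,2)
Fill (0+0,2+1) = (0,3)
Fill (0+0,2+2) = (0,4)
Fill (0+0,2+3) = (0,5)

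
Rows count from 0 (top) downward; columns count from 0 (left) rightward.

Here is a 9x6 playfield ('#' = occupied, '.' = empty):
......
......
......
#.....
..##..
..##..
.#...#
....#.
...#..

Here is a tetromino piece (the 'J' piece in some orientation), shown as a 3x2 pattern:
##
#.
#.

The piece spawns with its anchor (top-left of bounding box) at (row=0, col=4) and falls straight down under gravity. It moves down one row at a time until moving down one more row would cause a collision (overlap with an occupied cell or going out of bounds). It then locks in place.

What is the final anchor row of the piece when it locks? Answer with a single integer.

Spawn at (row=0, col=4). Try each row:
  row 0: fits
  row 1: fits
  row 2: fits
  row 3: fits
  row 4: fits
  row 5: blocked -> lock at row 4

Answer: 4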